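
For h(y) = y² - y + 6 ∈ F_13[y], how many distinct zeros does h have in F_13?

Evaluate at each of the 13 elements of F_13:
h(0) = 6; h(1) = 6; h(2) = 8; h(3) = 12; h(4) = 5; h(5) = 0 → root; h(6) = 10; h(7) = 9; h(8) = 10; h(9) = 0 → root; h(10) = 5; h(11) = 12; h(12) = 8.
Roots: {5, 9}.

2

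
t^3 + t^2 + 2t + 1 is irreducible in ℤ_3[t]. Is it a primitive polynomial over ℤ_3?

Write f(t) = t^3 + t^2 + 2t + 1.
|GF(3^3)^×| = 3^3 − 1 = 26. Prime factorization: 26 = 2·13.
f is primitive ⇔ t has order 26 in GF(3)[t]/(f), i.e. t^(26/q) ≠ 1 for each prime q | 26.
t^(13) mod f = 2.
t^(2) mod f = t^2.
None equal 1, so t has full order 26; f is primitive.

Yes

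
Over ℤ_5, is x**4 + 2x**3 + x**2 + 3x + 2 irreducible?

No

Write g(x) = x**4 + 2x**3 + x**2 + 3x + 2.
Check for roots in ℤ_5: g(0) = 2; g(1) = 4; g(2) = 4; g(3) = 0 → root; g(4) = 4.
g(3) = 0, so (x − 3) divides g(x); g is reducible.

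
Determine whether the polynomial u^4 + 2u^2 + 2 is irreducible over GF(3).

Write f(u) = u^4 + 2u^2 + 2.
Check for roots in GF(3): f(0) = 2; f(1) = 2; f(2) = 2.
No roots, so no linear factors.
Monic irreducibles of degree 2 over GF(3): u^2 + 1, u^2 + u + 2, u^2 + 2u + 2.
None of them divide f (all give nonzero remainder).
No irreducible factor of degree ≤ 2 exists, so f is irreducible over GF(3).

Yes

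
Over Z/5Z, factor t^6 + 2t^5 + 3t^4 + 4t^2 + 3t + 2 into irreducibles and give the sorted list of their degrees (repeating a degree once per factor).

Write f(t) = t^6 + 2t^5 + 3t^4 + 4t^2 + 3t + 2.
Roots in Z/5Z: f(0) = 2; f(1) = 0 → root; f(2) = 0 → root; f(3) = 0 → root; f(4) = 0 → root.
Linear factors from roots: (t + 4), (t + 3), (t + 2), (t + 1).
Complete factorization: f(t) = (t + 1)·(t + 2)·(t + 3)·(t + 4)·(t^2 + 2t + 3).
Factor degrees with multiplicity: 1 + 1 + 1 + 1 + 2 = 6.

1, 1, 1, 1, 2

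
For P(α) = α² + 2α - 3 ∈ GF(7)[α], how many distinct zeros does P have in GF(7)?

2

Evaluate at each of the 7 elements of GF(7):
P(0) = 4; P(1) = 0 → root; P(2) = 5; P(3) = 5; P(4) = 0 → root; P(5) = 4; P(6) = 3.
Roots: {1, 4}.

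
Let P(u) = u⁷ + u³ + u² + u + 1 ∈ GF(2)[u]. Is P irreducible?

Yes

Check for roots in GF(2): P(0) = 1; P(1) = 1.
No roots, so no linear factors.
Monic irreducibles of degree 2 over GF(2): u² + u + 1.
None of them divide P (all give nonzero remainder).
Monic irreducibles of degree 3 over GF(2): u³ + u + 1, u³ + u² + 1.
None of them divide P (all give nonzero remainder).
No irreducible factor of degree ≤ 3 exists, so P is irreducible over GF(2).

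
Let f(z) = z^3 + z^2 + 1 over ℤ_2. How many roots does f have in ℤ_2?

Evaluate at each of the 2 elements of ℤ_2:
f(0) = 1; f(1) = 1.
No element is a root.

0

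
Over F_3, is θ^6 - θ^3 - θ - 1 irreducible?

Yes

Write g(θ) = θ^6 - θ^3 - θ - 1.
Check for roots in F_3: g(0) = 2; g(1) = 1; g(2) = 2.
No roots, so no linear factors.
Monic irreducibles of degree 2 over GF(3): θ^2 + 1, θ^2 + θ - 1, θ^2 - θ - 1.
None of them divide g (all give nonzero remainder).
Degree-3 irreducible divisors: test the 8 monic irreducibles of degree 3 over GF(3).
None of them divide g (all give nonzero remainder).
No irreducible factor of degree ≤ 3 exists, so g is irreducible over GF(3).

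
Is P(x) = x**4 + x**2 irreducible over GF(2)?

No

Check for roots in GF(2): P(0) = 0 → root; P(1) = 0 → root.
P(0) = 0, so (x) divides P(x); P is reducible.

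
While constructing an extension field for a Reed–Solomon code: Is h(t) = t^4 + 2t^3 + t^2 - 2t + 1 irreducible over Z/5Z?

Yes

Check for roots in Z/5Z: h(0) = 1; h(1) = 3; h(2) = 3; h(3) = 4; h(4) = 3.
No roots, so no linear factors.
Degree-2 irreducible divisors: test the 10 monic irreducibles of degree 2 over GF(5).
None of them divide h (all give nonzero remainder).
No irreducible factor of degree ≤ 2 exists, so h is irreducible over GF(5).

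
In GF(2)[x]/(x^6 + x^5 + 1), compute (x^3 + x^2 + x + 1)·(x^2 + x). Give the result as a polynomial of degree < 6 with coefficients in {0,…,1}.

x^5 + x

Multiply in GF(2)[x]: (x^3 + x^2 + x + 1)·(x^2 + x) = x^5 + x.
Reduced: x^5 + x.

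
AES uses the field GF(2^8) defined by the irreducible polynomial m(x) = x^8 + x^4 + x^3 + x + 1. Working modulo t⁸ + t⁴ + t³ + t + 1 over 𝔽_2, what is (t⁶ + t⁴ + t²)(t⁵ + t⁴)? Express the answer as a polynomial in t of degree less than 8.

Multiply in 𝔽_2[t]: (t⁶ + t⁴ + t²)·(t⁵ + t⁴) = t¹¹ + t¹⁰ + t⁹ + t⁸ + t⁷ + t⁶.
Reduce using t⁸ ≡ t⁴ + t³ + t + 1 (mod t⁸ + t⁴ + t³ + t + 1).
Reduced: t⁶ + t⁴ + t³ + 1.

t^6 + t^4 + t^3 + 1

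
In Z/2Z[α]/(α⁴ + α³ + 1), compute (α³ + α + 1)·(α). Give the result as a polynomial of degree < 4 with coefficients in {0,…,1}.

α^3 + α^2 + α + 1

Multiply in Z/2Z[α]: (α³ + α + 1)·(α) = α⁴ + α² + α.
Reduce using α⁴ ≡ α³ + 1 (mod α⁴ + α³ + 1).
Reduced: α³ + α² + α + 1.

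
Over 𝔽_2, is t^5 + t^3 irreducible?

Write h(t) = t^5 + t^3.
Check for roots in 𝔽_2: h(0) = 0 → root; h(1) = 0 → root.
h(0) = 0, so (t) divides h(t); h is reducible.

No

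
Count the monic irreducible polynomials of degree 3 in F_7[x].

112

The number of monic irreducibles of degree 3 over GF(7) is (1/3)·Σ_{d∣3} μ(3/d) 7^d.
Divisors of 3: 1, 3; μ(3/d) for each: -1, 1.
Σ = − 7^1 + 7^3 = 336.
N = 336/3 = 112.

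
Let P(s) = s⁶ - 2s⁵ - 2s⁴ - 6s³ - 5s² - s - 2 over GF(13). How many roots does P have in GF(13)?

Evaluate at each of the 13 elements of GF(13):
P(0) = 11; P(1) = 9; P(2) = 0 → root; P(3) = 12; P(4) = 0 → root; P(5) = 2; P(6) = 1; P(7) = 0 → root; P(8) = 11; P(9) = 10; P(10) = 1; P(11) = 7; P(12) = 1.
Roots: {2, 4, 7}.

3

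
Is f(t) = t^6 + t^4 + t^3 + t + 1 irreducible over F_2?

Yes

Check for roots in F_2: f(0) = 1; f(1) = 1.
No roots, so no linear factors.
Monic irreducibles of degree 2 over GF(2): t^2 + t + 1.
None of them divide f (all give nonzero remainder).
Monic irreducibles of degree 3 over GF(2): t^3 + t + 1, t^3 + t^2 + 1.
None of them divide f (all give nonzero remainder).
No irreducible factor of degree ≤ 3 exists, so f is irreducible over GF(2).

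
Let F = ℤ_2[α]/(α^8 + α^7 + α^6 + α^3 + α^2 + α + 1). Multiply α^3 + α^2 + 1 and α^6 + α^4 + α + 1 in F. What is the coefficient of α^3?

Multiply in ℤ_2[α]: (α^3 + α^2 + 1)·(α^6 + α^4 + α + 1) = α^9 + α^8 + α^7 + α^2 + α + 1.
Reduce using α^8 ≡ α^7 + α^6 + α^3 + α^2 + α + 1 (mod α^8 + α^7 + α^6 + α^3 + α^2 + α + 1).
Reduced: α^4 + α^3 + 1.

1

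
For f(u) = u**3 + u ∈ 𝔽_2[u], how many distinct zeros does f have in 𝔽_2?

Evaluate at each of the 2 elements of 𝔽_2:
f(0) = 0 → root; f(1) = 0 → root.
Roots: {0, 1}.

2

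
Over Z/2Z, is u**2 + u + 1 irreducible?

Yes

Write m(u) = u**2 + u + 1.
Check for roots in Z/2Z: m(0) = 1; m(1) = 1.
No roots. A degree-2 polynomial over a field with no linear factor is irreducible.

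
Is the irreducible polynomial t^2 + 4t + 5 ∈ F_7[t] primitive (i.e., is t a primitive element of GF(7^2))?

Write f(t) = t^2 + 4t + 5.
|GF(7^2)^×| = 7^2 − 1 = 48. Prime factorization: 48 = 2^4·3.
f is primitive ⇔ t has order 48 in GF(7)[t]/(f), i.e. t^(48/q) ≠ 1 for each prime q | 48.
t^(24) mod f = 6.
t^(16) mod f = 4.
None equal 1, so t has full order 48; f is primitive.

Yes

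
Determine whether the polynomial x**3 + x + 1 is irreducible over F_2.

Yes

Write g(x) = x**3 + x + 1.
Check for roots in F_2: g(0) = 1; g(1) = 1.
No roots. A degree-3 polynomial over a field with no linear factor is irreducible.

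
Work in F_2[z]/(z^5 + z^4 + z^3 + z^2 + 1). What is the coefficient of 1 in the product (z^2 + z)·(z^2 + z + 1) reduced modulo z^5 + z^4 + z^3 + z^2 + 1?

Multiply in F_2[z]: (z^2 + z)·(z^2 + z + 1) = z^4 + z.
Reduced: z^4 + z.

0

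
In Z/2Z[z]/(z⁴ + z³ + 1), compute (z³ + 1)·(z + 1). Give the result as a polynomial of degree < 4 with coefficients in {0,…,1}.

z

Multiply in Z/2Z[z]: (z³ + 1)·(z + 1) = z⁴ + z³ + z + 1.
Reduce using z⁴ ≡ z³ + 1 (mod z⁴ + z³ + 1).
Reduced: z.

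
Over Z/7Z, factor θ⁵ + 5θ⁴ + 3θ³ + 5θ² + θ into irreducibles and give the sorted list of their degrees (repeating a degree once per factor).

Write g(θ) = θ⁵ + 5θ⁴ + 3θ³ + 5θ² + θ.
Linear factors from roots: (θ), (θ + 4), (θ + 2).
Complete factorization: g(θ) = (θ)·(θ + 2)^2·(θ + 4)^2.
Factor degrees with multiplicity: 1 + 1 + 1 + 1 + 1 = 5.

1, 1, 1, 1, 1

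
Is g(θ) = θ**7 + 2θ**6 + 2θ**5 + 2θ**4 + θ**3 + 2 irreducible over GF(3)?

Yes

Check for roots in GF(3): g(0) = 2; g(1) = 1; g(2) = 2.
No roots, so no linear factors.
Monic irreducibles of degree 2 over GF(3): θ**2 + 1, θ**2 + θ + 2, θ**2 + 2θ + 2.
None of them divide g (all give nonzero remainder).
Degree-3 irreducible divisors: test the 8 monic irreducibles of degree 3 over GF(3).
None of them divide g (all give nonzero remainder).
No irreducible factor of degree ≤ 3 exists, so g is irreducible over GF(3).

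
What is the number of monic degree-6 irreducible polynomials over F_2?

Gauss's count: N_{2}(6) = (1/6) Σ_{d|6} μ(6/d)·2^d.
Divisors of 6: 1, 2, 3, 6; μ(6/d) for each: 1, -1, -1, 1.
Σ = 2^1 − 2^2 − 2^3 + 2^6 = 54.
N = 54/6 = 9.

9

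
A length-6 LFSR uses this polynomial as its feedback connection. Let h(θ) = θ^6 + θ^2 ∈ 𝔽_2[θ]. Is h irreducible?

No

Check for roots in 𝔽_2: h(0) = 0 → root; h(1) = 0 → root.
h(0) = 0, so (θ) divides h(θ); h is reducible.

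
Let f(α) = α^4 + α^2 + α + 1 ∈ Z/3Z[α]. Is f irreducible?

Yes

Check for roots in Z/3Z: f(0) = 1; f(1) = 1; f(2) = 2.
No roots, so no linear factors.
Monic irreducibles of degree 2 over GF(3): α^2 + 1, α^2 + α + 2, α^2 + 2α + 2.
None of them divide f (all give nonzero remainder).
No irreducible factor of degree ≤ 2 exists, so f is irreducible over GF(3).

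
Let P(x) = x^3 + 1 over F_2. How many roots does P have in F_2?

1

Evaluate at each of the 2 elements of F_2:
P(0) = 1; P(1) = 0 → root.
Roots: {1}.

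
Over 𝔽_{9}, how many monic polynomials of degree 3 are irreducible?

By the necklace-counting formula, N_9(3) = (1/3) Σ_{d|3} μ(3/d)·9^d.
Divisors of 3: 1, 3; μ(3/d) for each: -1, 1.
Σ = − 9^1 + 9^3 = 720.
N = 720/3 = 240.

240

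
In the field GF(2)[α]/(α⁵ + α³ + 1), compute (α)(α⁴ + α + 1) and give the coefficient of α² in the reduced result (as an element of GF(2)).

1

Multiply in GF(2)[α]: (α)·(α⁴ + α + 1) = α⁵ + α² + α.
Reduce using α⁵ ≡ α³ + 1 (mod α⁵ + α³ + 1).
Reduced: α³ + α² + α + 1.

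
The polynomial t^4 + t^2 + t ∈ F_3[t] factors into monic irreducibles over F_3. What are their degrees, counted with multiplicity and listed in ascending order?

Write h(t) = t^4 + t^2 + t.
Roots in F_3: h(0) = 0 → root; h(1) = 0 → root; h(2) = 1.
Linear factors from roots: (t), (t + 2).
Complete factorization: h(t) = (t)·(t + 2)·(t^2 + t + 2).
Factor degrees with multiplicity: 1 + 1 + 2 = 4.

1, 1, 2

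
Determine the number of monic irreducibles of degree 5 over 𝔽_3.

48

Gauss's count: N_{3}(5) = (1/5) Σ_{d|5} μ(5/d)·3^d.
Divisors of 5: 1, 5; μ(5/d) for each: -1, 1.
Σ = − 3^1 + 3^5 = 240.
N = 240/5 = 48.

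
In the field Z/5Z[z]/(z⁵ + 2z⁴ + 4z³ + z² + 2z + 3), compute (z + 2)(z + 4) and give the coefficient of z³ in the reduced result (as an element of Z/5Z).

0

Multiply in Z/5Z[z]: (z + 2)·(z + 4) = z² + z + 3.
Reduced: z² + z + 3.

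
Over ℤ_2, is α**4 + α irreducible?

Write f(α) = α**4 + α.
Check for roots in ℤ_2: f(0) = 0 → root; f(1) = 0 → root.
f(0) = 0, so (α) divides f(α); f is reducible.

No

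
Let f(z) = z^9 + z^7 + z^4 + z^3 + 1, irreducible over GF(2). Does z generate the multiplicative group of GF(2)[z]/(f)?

No

|GF(2^9)^×| = 2^9 − 1 = 511. Prime factorization: 511 = 7·73.
f is primitive ⇔ z has order 511 in GF(2)[z]/(f), i.e. z^(511/q) ≠ 1 for each prime q | 511.
z^(73) mod f = 1
z^(7) mod f = z^7.
Since z^(73) = 1, the order of z divides 73 < 511; not primitive.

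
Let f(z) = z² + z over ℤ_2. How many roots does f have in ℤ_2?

2

Evaluate at each of the 2 elements of ℤ_2:
f(0) = 0 → root; f(1) = 0 → root.
Roots: {0, 1}.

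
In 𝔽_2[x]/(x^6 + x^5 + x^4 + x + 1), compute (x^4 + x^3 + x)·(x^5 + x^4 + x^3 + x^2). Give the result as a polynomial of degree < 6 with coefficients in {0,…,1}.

x^3 + x^2

Multiply in 𝔽_2[x]: (x^4 + x^3 + x)·(x^5 + x^4 + x^3 + x^2) = x^9 + x^6 + x^4 + x^3.
Reduce using x^6 ≡ x^5 + x^4 + x + 1 (mod x^6 + x^5 + x^4 + x + 1).
Reduced: x^3 + x^2.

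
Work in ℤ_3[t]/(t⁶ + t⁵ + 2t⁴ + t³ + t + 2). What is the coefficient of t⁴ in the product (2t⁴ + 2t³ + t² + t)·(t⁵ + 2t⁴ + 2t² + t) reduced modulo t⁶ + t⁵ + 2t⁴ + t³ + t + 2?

2

Multiply in ℤ_3[t]: (2t⁴ + 2t³ + t² + t)·(t⁵ + 2t⁴ + 2t² + t) = 2t⁹ + 2t⁷ + t⁶ + 2t⁵ + t⁴ + t².
Reduce using t⁶ ≡ 2t⁵ + t⁴ + 2t³ + 2t + 1 (mod t⁶ + t⁵ + 2t⁴ + t³ + t + 2).
Reduced: t⁵ + 2t⁴ + t³ + 2t².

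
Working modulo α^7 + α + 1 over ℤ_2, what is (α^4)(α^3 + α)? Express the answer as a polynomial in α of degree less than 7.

Multiply in ℤ_2[α]: (α^4)·(α^3 + α) = α^7 + α^5.
Reduce using α^7 ≡ α + 1 (mod α^7 + α + 1).
Reduced: α^5 + α + 1.

α^5 + α + 1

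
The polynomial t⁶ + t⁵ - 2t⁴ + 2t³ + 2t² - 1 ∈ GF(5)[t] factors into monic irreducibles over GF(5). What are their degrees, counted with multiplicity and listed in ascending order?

2, 4

Write h(t) = t⁶ + t⁵ - 2t⁴ + 2t³ + 2t² - 1.
Roots in GF(5): h(0) = 4; h(1) = 3; h(2) = 2; h(3) = 1; h(4) = 2.
Complete factorization: h(t) = (t² - t + 2)·(t⁴ + 2t³ - 2t² + t + 2).
Factor degrees with multiplicity: 2 + 4 = 6.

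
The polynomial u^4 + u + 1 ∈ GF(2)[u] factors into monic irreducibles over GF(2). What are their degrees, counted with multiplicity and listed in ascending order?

Write h(u) = u^4 + u + 1.
Roots in GF(2): h(0) = 1; h(1) = 1.
Complete factorization: h(u) = (u^4 + u + 1).
Factor degrees with multiplicity: 4 = 4.

4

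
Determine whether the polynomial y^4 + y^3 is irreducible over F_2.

Write g(y) = y^4 + y^3.
Check for roots in F_2: g(0) = 0 → root; g(1) = 0 → root.
g(0) = 0, so (y) divides g(y); g is reducible.

No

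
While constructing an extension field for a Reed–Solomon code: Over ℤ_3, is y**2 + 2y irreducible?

No

Write P(y) = y**2 + 2y.
Check for roots in ℤ_3: P(0) = 0 → root; P(1) = 0 → root; P(2) = 2.
P(0) = 0, so (y) divides P(y); P is reducible.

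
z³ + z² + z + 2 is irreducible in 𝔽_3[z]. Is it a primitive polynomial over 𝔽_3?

Write f(z) = z³ + z² + z + 2.
|GF(3^3)^×| = 3^3 − 1 = 26. Prime factorization: 26 = 2·13.
f is primitive ⇔ z has order 26 in GF(3)[z]/(f), i.e. z^(26/q) ≠ 1 for each prime q | 26.
z^(13) mod f = 1
z^(2) mod f = z².
Since z^(13) = 1, the order of z divides 13 < 26; not primitive.

No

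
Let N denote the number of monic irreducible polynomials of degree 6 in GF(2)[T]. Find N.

9

By the necklace-counting formula, N_2(6) = (1/6) Σ_{d|6} μ(6/d)·2^d.
Divisors of 6: 1, 2, 3, 6; μ(6/d) for each: 1, -1, -1, 1.
Σ = 2^1 − 2^2 − 2^3 + 2^6 = 54.
N = 54/6 = 9.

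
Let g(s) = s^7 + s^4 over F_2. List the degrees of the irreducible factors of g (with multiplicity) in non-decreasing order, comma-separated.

1, 1, 1, 1, 1, 2

Roots in F_2: g(0) = 0 → root; g(1) = 0 → root.
Linear factors from roots: (s), (s + 1).
Complete factorization: g(s) = (s + 1)·(s)^4·(s^2 + s + 1).
Factor degrees with multiplicity: 1 + 1 + 1 + 1 + 1 + 2 = 7.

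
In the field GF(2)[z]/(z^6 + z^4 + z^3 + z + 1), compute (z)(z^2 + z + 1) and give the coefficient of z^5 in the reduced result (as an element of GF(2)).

0

Multiply in GF(2)[z]: (z)·(z^2 + z + 1) = z^3 + z^2 + z.
Reduced: z^3 + z^2 + z.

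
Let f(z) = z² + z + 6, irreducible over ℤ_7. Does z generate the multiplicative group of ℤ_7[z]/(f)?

No

|GF(7^2)^×| = 7^2 − 1 = 48. Prime factorization: 48 = 2^4·3.
f is primitive ⇔ z has order 48 in GF(7)[z]/(f), i.e. z^(48/q) ≠ 1 for each prime q | 48.
z^(24) mod f = 6.
z^(16) mod f = 1
Since z^(16) = 1, the order of z divides 16 < 48; not primitive.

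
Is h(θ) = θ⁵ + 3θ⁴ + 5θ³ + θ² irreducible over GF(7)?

No

Check for roots in GF(7): h(0) = 0 → root; h(1) = 3; h(2) = 5; h(3) = 0 → root; h(4) = 0 → root; h(5) = 1; h(6) = 5.
h(0) = 0, so (θ) divides h(θ); h is reducible.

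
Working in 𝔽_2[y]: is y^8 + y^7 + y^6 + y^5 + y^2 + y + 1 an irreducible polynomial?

Write h(y) = y^8 + y^7 + y^6 + y^5 + y^2 + y + 1.
Check for roots in 𝔽_2: h(0) = 1; h(1) = 1.
No roots, so no linear factors.
Monic irreducibles of degree 2 over GF(2): y^2 + y + 1.
None of them divide h (all give nonzero remainder).
Monic irreducibles of degree 3 over GF(2): y^3 + y + 1, y^3 + y^2 + 1.
None of them divide h (all give nonzero remainder).
Monic irreducibles of degree 4 over GF(2): y^4 + y + 1, y^4 + y^3 + 1, y^4 + y^3 + y^2 + y + 1.
None of them divide h (all give nonzero remainder).
No irreducible factor of degree ≤ 4 exists, so h is irreducible over GF(2).

Yes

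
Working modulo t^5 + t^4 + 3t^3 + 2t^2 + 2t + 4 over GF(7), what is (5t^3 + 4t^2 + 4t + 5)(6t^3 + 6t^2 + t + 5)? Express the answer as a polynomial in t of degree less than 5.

Multiply in GF(7)[t]: (5t^3 + 4t^2 + 4t + 5)·(6t^3 + 6t^2 + t + 5) = 2t^6 + 5t^5 + 4t^4 + 6t^3 + 5t^2 + 4t + 4.
Reduce using t^5 ≡ 6t^4 + 4t^3 + 5t^2 + 5t + 3 (mod t^5 + t^4 + 3t^3 + 2t^2 + 2t + 4).
Reduced: 2t^4 + 2t^2 + 4t + 6.

2t^4 + 2t^2 + 4t + 6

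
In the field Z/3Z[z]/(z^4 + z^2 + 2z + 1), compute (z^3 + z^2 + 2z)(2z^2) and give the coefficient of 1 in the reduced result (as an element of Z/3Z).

1

Multiply in Z/3Z[z]: (z^3 + z^2 + 2z)·(2z^2) = 2z^5 + 2z^4 + z^3.
Reduce using z^4 ≡ 2z^2 + z + 2 (mod z^4 + z^2 + 2z + 1).
Reduced: 2z^3 + 1.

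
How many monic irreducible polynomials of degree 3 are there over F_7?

By the necklace-counting formula, N_7(3) = (1/3) Σ_{d|3} μ(3/d)·7^d.
Divisors of 3: 1, 3; μ(3/d) for each: -1, 1.
Σ = − 7^1 + 7^3 = 336.
N = 336/3 = 112.

112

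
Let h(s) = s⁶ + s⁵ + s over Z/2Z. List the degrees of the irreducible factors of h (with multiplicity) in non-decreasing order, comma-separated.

1, 2, 3

Roots in Z/2Z: h(0) = 0 → root; h(1) = 1.
Linear factors from roots: (s).
Complete factorization: h(s) = (s)·(s² + s + 1)·(s³ + s + 1).
Factor degrees with multiplicity: 1 + 2 + 3 = 6.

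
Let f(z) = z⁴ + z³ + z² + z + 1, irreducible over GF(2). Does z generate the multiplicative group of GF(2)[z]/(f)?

No

|GF(2^4)^×| = 2^4 − 1 = 15. Prime factorization: 15 = 3·5.
f is primitive ⇔ z has order 15 in GF(2)[z]/(f), i.e. z^(15/q) ≠ 1 for each prime q | 15.
z^(5) mod f = 1
z^(3) mod f = z³.
Since z^(5) = 1, the order of z divides 5 < 15; not primitive.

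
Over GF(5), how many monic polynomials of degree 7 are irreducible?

11160

The number of monic irreducibles of degree 7 over GF(5) is (1/7)·Σ_{d∣7} μ(7/d) 5^d.
Divisors of 7: 1, 7; μ(7/d) for each: -1, 1.
Σ = − 5^1 + 5^7 = 78120.
N = 78120/7 = 11160.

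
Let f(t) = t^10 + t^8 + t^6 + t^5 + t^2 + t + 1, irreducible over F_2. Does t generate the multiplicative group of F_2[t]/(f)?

|GF(2^10)^×| = 2^10 − 1 = 1023. Prime factorization: 1023 = 3·11·31.
f is primitive ⇔ t has order 1023 in GF(2)[t]/(f), i.e. t^(1023/q) ≠ 1 for each prime q | 1023.
t^(341) mod f = 1
t^(93) mod f = t^9 + t^8 + t^6 + t^3 + t^2 + t.
t^(33) mod f = t^9 + t^7 + t.
Since t^(341) = 1, the order of t divides 341 < 1023; not primitive.

No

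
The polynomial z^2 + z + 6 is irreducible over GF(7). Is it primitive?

No

Write f(z) = z^2 + z + 6.
|GF(7^2)^×| = 7^2 − 1 = 48. Prime factorization: 48 = 2^4·3.
f is primitive ⇔ z has order 48 in GF(7)[z]/(f), i.e. z^(48/q) ≠ 1 for each prime q | 48.
z^(24) mod f = 6.
z^(16) mod f = 1
Since z^(16) = 1, the order of z divides 16 < 48; not primitive.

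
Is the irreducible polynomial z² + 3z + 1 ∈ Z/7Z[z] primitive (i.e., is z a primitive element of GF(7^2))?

Write f(z) = z² + 3z + 1.
|GF(7^2)^×| = 7^2 − 1 = 48. Prime factorization: 48 = 2^4·3.
f is primitive ⇔ z has order 48 in GF(7)[z]/(f), i.e. z^(48/q) ≠ 1 for each prime q | 48.
z^(24) mod f = 1
z^(16) mod f = 1
Since z^(24) = 1, the order of z divides 24 < 48; not primitive.

No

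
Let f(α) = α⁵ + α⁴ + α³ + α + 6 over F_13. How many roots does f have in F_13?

0

Evaluate at each of the 13 elements of F_13:
f(0) = 6; f(1) = 10; f(2) = 12; f(3) = 9; f(4) = 2; f(5) = 12; f(6) = 5; f(7) = 12; f(8) = 2; f(9) = 2; f(10) = 9; f(11) = 6; f(12) = 4.
No element is a root.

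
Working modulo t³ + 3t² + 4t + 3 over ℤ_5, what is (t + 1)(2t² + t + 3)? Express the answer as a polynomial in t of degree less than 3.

Multiply in ℤ_5[t]: (t + 1)·(2t² + t + 3) = 2t³ + 3t² + 4t + 3.
Reduce using t³ ≡ 2t² + t + 2 (mod t³ + 3t² + 4t + 3).
Reduced: 2t² + t + 2.

2t^2 + t + 2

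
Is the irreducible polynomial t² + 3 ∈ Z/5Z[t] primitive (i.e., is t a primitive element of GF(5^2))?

No

Write f(t) = t² + 3.
|GF(5^2)^×| = 5^2 − 1 = 24. Prime factorization: 24 = 2^3·3.
f is primitive ⇔ t has order 24 in GF(5)[t]/(f), i.e. t^(24/q) ≠ 1 for each prime q | 24.
t^(12) mod f = 4.
t^(8) mod f = 1
Since t^(8) = 1, the order of t divides 8 < 24; not primitive.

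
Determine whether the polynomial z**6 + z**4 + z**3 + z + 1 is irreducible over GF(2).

Write P(z) = z**6 + z**4 + z**3 + z + 1.
Check for roots in GF(2): P(0) = 1; P(1) = 1.
No roots, so no linear factors.
Monic irreducibles of degree 2 over GF(2): z**2 + z + 1.
None of them divide P (all give nonzero remainder).
Monic irreducibles of degree 3 over GF(2): z**3 + z + 1, z**3 + z**2 + 1.
None of them divide P (all give nonzero remainder).
No irreducible factor of degree ≤ 3 exists, so P is irreducible over GF(2).

Yes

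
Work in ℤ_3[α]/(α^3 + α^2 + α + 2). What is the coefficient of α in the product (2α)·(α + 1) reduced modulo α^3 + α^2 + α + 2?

Multiply in ℤ_3[α]: (2α)·(α + 1) = 2α^2 + 2α.
Reduced: 2α^2 + 2α.

2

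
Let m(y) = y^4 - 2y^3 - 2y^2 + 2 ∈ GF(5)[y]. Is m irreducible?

Yes

Check for roots in GF(5): m(0) = 2; m(1) = 4; m(2) = 4; m(3) = 1; m(4) = 3.
No roots, so no linear factors.
Degree-2 irreducible divisors: test the 10 monic irreducibles of degree 2 over GF(5).
None of them divide m (all give nonzero remainder).
No irreducible factor of degree ≤ 2 exists, so m is irreducible over GF(5).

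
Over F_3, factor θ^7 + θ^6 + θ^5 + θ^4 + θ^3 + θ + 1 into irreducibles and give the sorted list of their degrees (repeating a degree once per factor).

Write h(θ) = θ^7 + θ^6 + θ^5 + θ^4 + θ^3 + θ + 1.
Roots in F_3: h(0) = 1; h(1) = 1; h(2) = 2.
Complete factorization: h(θ) = (θ^7 + θ^6 + θ^5 + θ^4 + θ^3 + θ + 1).
Factor degrees with multiplicity: 7 = 7.

7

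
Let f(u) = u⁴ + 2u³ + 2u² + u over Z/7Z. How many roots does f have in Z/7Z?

Evaluate at each of the 7 elements of Z/7Z:
f(0) = 0 → root; f(1) = 6; f(2) = 0 → root; f(3) = 2; f(4) = 0 → root; f(5) = 6; f(6) = 0 → root.
Roots: {0, 2, 4, 6}.

4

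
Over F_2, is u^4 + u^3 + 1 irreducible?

Write f(u) = u^4 + u^3 + 1.
Check for roots in F_2: f(0) = 1; f(1) = 1.
No roots, so no linear factors.
Monic irreducibles of degree 2 over GF(2): u^2 + u + 1.
None of them divide f (all give nonzero remainder).
No irreducible factor of degree ≤ 2 exists, so f is irreducible over GF(2).

Yes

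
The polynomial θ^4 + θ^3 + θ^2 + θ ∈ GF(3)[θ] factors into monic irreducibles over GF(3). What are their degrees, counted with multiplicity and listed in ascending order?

1, 1, 2

Write f(θ) = θ^4 + θ^3 + θ^2 + θ.
Roots in GF(3): f(0) = 0 → root; f(1) = 1; f(2) = 0 → root.
Linear factors from roots: (θ), (θ + 1).
Complete factorization: f(θ) = (θ)·(θ + 1)·(θ^2 + 1).
Factor degrees with multiplicity: 1 + 1 + 2 = 4.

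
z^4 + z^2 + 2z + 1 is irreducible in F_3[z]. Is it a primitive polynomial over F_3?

Write f(z) = z^4 + z^2 + 2z + 1.
|GF(3^4)^×| = 3^4 − 1 = 80. Prime factorization: 80 = 2^4·5.
f is primitive ⇔ z has order 80 in GF(3)[z]/(f), i.e. z^(80/q) ≠ 1 for each prime q | 80.
z^(40) mod f = 1
z^(16) mod f = 2z^3 + 2.
Since z^(40) = 1, the order of z divides 40 < 80; not primitive.

No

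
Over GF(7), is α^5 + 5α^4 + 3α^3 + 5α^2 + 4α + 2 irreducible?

Write g(α) = α^5 + 5α^4 + 3α^3 + 5α^2 + 4α + 2.
Check for roots in GF(7): g(0) = 2; g(1) = 6; g(2) = 5; g(3) = 4; g(4) = 4; g(5) = 3; g(6) = 4.
No roots, so no linear factors.
Degree-2 irreducible divisors: test the 21 monic irreducibles of degree 2 over GF(7).
None of them divide g (all give nonzero remainder).
No irreducible factor of degree ≤ 2 exists, so g is irreducible over GF(7).

Yes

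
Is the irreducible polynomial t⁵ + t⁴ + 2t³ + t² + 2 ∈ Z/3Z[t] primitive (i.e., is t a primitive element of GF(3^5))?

No

Write f(t) = t⁵ + t⁴ + 2t³ + t² + 2.
|GF(3^5)^×| = 3^5 − 1 = 242. Prime factorization: 242 = 2·11^2.
f is primitive ⇔ t has order 242 in GF(3)[t]/(f), i.e. t^(242/q) ≠ 1 for each prime q | 242.
t^(121) mod f = 1
t^(22) mod f = 1
Since t^(121) = 1, the order of t divides 121 < 242; not primitive.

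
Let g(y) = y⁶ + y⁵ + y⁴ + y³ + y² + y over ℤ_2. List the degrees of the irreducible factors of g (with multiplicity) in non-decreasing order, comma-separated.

Roots in ℤ_2: g(0) = 0 → root; g(1) = 0 → root.
Linear factors from roots: (y), (y + 1).
Complete factorization: g(y) = (y)·(y + 1)·(y² + y + 1)^2.
Factor degrees with multiplicity: 1 + 1 + 2 + 2 = 6.

1, 1, 2, 2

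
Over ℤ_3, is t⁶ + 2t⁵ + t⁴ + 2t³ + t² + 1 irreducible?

Write h(t) = t⁶ + 2t⁵ + t⁴ + 2t³ + t² + 1.
Check for roots in ℤ_3: h(0) = 1; h(1) = 2; h(2) = 0 → root.
h(2) = 0, so (t − 2) divides h(t); h is reducible.

No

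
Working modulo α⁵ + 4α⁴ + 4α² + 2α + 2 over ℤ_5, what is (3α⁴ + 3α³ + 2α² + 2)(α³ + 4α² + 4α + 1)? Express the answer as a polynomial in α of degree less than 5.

2α^2 + 4α + 4

Multiply in ℤ_5[α]: (3α⁴ + 3α³ + 2α² + 2)·(α³ + 4α² + 4α + 1) = 3α⁷ + α⁵ + 3α⁴ + 3α³ + 3α + 2.
Reduce using α⁵ ≡ α⁴ + α² + 3α + 3 (mod α⁵ + 4α⁴ + 4α² + 2α + 2).
Reduced: 2α² + 4α + 4.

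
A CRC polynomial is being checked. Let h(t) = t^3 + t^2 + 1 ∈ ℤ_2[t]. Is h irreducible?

Check for roots in ℤ_2: h(0) = 1; h(1) = 1.
No roots. A degree-3 polynomial over a field with no linear factor is irreducible.

Yes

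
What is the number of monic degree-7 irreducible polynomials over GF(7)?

By the necklace-counting formula, N_7(7) = (1/7) Σ_{d|7} μ(7/d)·7^d.
Divisors of 7: 1, 7; μ(7/d) for each: -1, 1.
Σ = − 7^1 + 7^7 = 823536.
N = 823536/7 = 117648.

117648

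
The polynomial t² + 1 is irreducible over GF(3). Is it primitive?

No

Write f(t) = t² + 1.
|GF(3^2)^×| = 3^2 − 1 = 8. Prime factorization: 8 = 2^3.
f is primitive ⇔ t has order 8 in GF(3)[t]/(f), i.e. t^(8/q) ≠ 1 for each prime q | 8.
t^(4) mod f = 1
Since t^(4) = 1, the order of t divides 4 < 8; not primitive.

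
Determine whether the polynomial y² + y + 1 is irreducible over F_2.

Yes

Write f(y) = y² + y + 1.
Check for roots in F_2: f(0) = 1; f(1) = 1.
No roots. A degree-2 polynomial over a field with no linear factor is irreducible.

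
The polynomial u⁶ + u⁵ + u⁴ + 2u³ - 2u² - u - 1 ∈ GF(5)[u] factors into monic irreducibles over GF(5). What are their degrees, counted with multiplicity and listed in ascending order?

1, 2, 3

Write g(u) = u⁶ + u⁵ + u⁴ + 2u³ - 2u² - u - 1.
Roots in GF(5): g(0) = 4; g(1) = 1; g(2) = 2; g(3) = 0 → root; g(4) = 2.
Linear factors from roots: (u + 2).
Complete factorization: g(u) = (u + 2)·(u² + 2u - 1)·(u³ + 2u² - 2).
Factor degrees with multiplicity: 1 + 2 + 3 = 6.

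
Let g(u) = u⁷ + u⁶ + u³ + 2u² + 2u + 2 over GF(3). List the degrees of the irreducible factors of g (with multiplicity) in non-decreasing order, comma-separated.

1, 2, 4

Roots in GF(3): g(0) = 2; g(1) = 0 → root; g(2) = 1.
Linear factors from roots: (u + 2).
Complete factorization: g(u) = (u + 2)·(u² + 2u + 2)·(u⁴ + 2u + 2).
Factor degrees with multiplicity: 1 + 2 + 4 = 7.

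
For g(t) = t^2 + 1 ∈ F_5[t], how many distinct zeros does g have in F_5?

Evaluate at each of the 5 elements of F_5:
g(0) = 1; g(1) = 2; g(2) = 0 → root; g(3) = 0 → root; g(4) = 2.
Roots: {2, 3}.

2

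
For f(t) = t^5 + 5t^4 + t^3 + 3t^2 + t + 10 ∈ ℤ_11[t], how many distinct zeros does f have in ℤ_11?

1

Evaluate at each of the 11 elements of ℤ_11:
f(0) = 10; f(1) = 10; f(2) = 1; f(3) = 0 → root; f(4) = 10; f(5) = 8; f(6) = 10; f(7) = 4; f(8) = 4; f(9) = 5; f(10) = 4.
Roots: {3}.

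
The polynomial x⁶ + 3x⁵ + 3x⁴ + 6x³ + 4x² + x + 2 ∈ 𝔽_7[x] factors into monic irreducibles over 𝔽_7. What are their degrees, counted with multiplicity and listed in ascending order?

1, 1, 2, 2

Write h(x) = x⁶ + 3x⁵ + 3x⁴ + 6x³ + 4x² + x + 2.
Linear factors from roots: (x + 4), (x + 1).
Complete factorization: h(x) = (x + 1)·(x + 4)·(x² + 2x + 5)·(x² + 3x + 5).
Factor degrees with multiplicity: 1 + 1 + 2 + 2 = 6.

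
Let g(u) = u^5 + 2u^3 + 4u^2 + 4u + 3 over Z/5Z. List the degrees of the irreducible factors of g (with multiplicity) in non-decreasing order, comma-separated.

Roots in Z/5Z: g(0) = 3; g(1) = 4; g(2) = 0 → root; g(3) = 3; g(4) = 0 → root.
Linear factors from roots: (u + 3), (u + 1).
Complete factorization: g(u) = (u + 1)·(u + 3)·(u^3 + u^2 + 1).
Factor degrees with multiplicity: 1 + 1 + 3 = 5.

1, 1, 3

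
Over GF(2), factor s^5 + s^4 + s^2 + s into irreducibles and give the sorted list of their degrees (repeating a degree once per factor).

1, 1, 1, 2

Write g(s) = s^5 + s^4 + s^2 + s.
Roots in GF(2): g(0) = 0 → root; g(1) = 0 → root.
Linear factors from roots: (s), (s + 1).
Complete factorization: g(s) = (s)·(s + 1)^2·(s^2 + s + 1).
Factor degrees with multiplicity: 1 + 1 + 1 + 2 = 5.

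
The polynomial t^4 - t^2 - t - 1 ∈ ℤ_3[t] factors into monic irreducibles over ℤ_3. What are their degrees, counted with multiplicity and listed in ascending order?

1, 1, 2

Write f(t) = t^4 - t^2 - t - 1.
Roots in ℤ_3: f(0) = 2; f(1) = 1; f(2) = 0 → root.
Linear factors from roots: (t + 1).
Complete factorization: f(t) = (t + 1)^2·(t^2 + t - 1).
Factor degrees with multiplicity: 1 + 1 + 2 = 4.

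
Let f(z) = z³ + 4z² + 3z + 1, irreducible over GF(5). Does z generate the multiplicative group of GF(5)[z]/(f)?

|GF(5^3)^×| = 5^3 − 1 = 124. Prime factorization: 124 = 2^2·31.
f is primitive ⇔ z has order 124 in GF(5)[z]/(f), i.e. z^(124/q) ≠ 1 for each prime q | 124.
z^(62) mod f = 1
z^(4) mod f = 3z² + z + 4.
Since z^(62) = 1, the order of z divides 62 < 124; not primitive.

No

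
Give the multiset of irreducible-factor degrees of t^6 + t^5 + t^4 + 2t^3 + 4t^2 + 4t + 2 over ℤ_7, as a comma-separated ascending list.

1, 1, 1, 1, 2

Write f(t) = t^6 + t^5 + t^4 + 2t^3 + 4t^2 + 4t + 2.
Linear factors from roots: (t + 5), (t + 3), (t + 2).
Complete factorization: f(t) = (t + 2)·(t + 5)·(t + 3)^2·(t^2 + 2t + 5).
Factor degrees with multiplicity: 1 + 1 + 1 + 1 + 2 = 6.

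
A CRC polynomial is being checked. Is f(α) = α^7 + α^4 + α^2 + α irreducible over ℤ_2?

No

Check for roots in ℤ_2: f(0) = 0 → root; f(1) = 0 → root.
f(0) = 0, so (α) divides f(α); f is reducible.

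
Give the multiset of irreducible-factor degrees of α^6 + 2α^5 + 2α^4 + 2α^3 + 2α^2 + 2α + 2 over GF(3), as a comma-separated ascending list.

6

Write h(α) = α^6 + 2α^5 + 2α^4 + 2α^3 + 2α^2 + 2α + 2.
Roots in GF(3): h(0) = 2; h(1) = 1; h(2) = 1.
Complete factorization: h(α) = (α^6 + 2α^5 + 2α^4 + 2α^3 + 2α^2 + 2α + 2).
Factor degrees with multiplicity: 6 = 6.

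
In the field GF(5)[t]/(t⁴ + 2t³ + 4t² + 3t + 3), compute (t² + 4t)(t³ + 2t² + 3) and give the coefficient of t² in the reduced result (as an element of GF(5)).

Multiply in GF(5)[t]: (t² + 4t)·(t³ + 2t² + 3) = t⁵ + t⁴ + 3t³ + 3t² + 2t.
Reduce using t⁴ ≡ 3t³ + t² + 2t + 2 (mod t⁴ + 2t³ + 4t² + 3t + 3).
Reduced: t³ + 4t² + 2t + 3.

4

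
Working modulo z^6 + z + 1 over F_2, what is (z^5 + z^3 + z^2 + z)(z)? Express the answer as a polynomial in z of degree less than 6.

z^4 + z^3 + z^2 + z + 1

Multiply in F_2[z]: (z^5 + z^3 + z^2 + z)·(z) = z^6 + z^4 + z^3 + z^2.
Reduce using z^6 ≡ z + 1 (mod z^6 + z + 1).
Reduced: z^4 + z^3 + z^2 + z + 1.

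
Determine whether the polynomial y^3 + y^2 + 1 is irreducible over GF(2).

Write f(y) = y^3 + y^2 + 1.
Check for roots in GF(2): f(0) = 1; f(1) = 1.
No roots. A degree-3 polynomial over a field with no linear factor is irreducible.

Yes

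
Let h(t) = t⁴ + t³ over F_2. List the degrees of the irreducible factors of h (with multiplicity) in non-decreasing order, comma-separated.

Roots in F_2: h(0) = 0 → root; h(1) = 0 → root.
Linear factors from roots: (t), (t + 1).
Complete factorization: h(t) = (t + 1)·(t)^3.
Factor degrees with multiplicity: 1 + 1 + 1 + 1 = 4.

1, 1, 1, 1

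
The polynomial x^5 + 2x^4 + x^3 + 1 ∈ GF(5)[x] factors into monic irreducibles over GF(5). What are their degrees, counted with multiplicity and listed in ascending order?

1, 4

Write f(x) = x^5 + 2x^4 + x^3 + 1.
Roots in GF(5): f(0) = 1; f(1) = 0 → root; f(2) = 3; f(3) = 3; f(4) = 1.
Linear factors from roots: (x + 4).
Complete factorization: f(x) = (x + 4)·(x^4 + 3x^3 + 4x^2 + 4x + 4).
Factor degrees with multiplicity: 1 + 4 = 5.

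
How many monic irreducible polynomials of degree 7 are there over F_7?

By the necklace-counting formula, N_7(7) = (1/7) Σ_{d|7} μ(7/d)·7^d.
Divisors of 7: 1, 7; μ(7/d) for each: -1, 1.
Σ = − 7^1 + 7^7 = 823536.
N = 823536/7 = 117648.

117648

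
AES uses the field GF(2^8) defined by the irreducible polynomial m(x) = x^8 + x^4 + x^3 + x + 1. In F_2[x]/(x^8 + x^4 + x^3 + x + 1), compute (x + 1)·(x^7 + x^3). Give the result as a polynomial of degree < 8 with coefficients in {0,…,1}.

x^7 + x + 1

Multiply in F_2[x]: (x + 1)·(x^7 + x^3) = x^8 + x^7 + x^4 + x^3.
Reduce using x^8 ≡ x^4 + x^3 + x + 1 (mod x^8 + x^4 + x^3 + x + 1).
Reduced: x^7 + x + 1.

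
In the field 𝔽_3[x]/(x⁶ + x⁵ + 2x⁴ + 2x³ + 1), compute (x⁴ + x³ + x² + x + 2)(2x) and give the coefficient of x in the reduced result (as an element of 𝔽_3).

1

Multiply in 𝔽_3[x]: (x⁴ + x³ + x² + x + 2)·(2x) = 2x⁵ + 2x⁴ + 2x³ + 2x² + x.
Reduced: 2x⁵ + 2x⁴ + 2x³ + 2x² + x.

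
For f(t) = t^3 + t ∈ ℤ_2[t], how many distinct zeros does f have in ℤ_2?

2

Evaluate at each of the 2 elements of ℤ_2:
f(0) = 0 → root; f(1) = 0 → root.
Roots: {0, 1}.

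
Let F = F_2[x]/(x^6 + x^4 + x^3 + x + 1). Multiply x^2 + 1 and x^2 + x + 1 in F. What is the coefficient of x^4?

Multiply in F_2[x]: (x^2 + 1)·(x^2 + x + 1) = x^4 + x^3 + x + 1.
Reduced: x^4 + x^3 + x + 1.

1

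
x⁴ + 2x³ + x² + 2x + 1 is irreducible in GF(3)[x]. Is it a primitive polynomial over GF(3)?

No

Write f(x) = x⁴ + 2x³ + x² + 2x + 1.
|GF(3^4)^×| = 3^4 − 1 = 80. Prime factorization: 80 = 2^4·5.
f is primitive ⇔ x has order 80 in GF(3)[x]/(f), i.e. x^(80/q) ≠ 1 for each prime q | 80.
x^(40) mod f = 1
x^(16) mod f = 2x.
Since x^(40) = 1, the order of x divides 40 < 80; not primitive.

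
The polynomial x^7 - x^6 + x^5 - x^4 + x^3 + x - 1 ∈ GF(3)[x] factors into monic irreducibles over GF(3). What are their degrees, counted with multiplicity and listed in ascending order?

7

Write g(x) = x^7 - x^6 + x^5 - x^4 + x^3 + x - 1.
Roots in GF(3): g(0) = 2; g(1) = 1; g(2) = 2.
Complete factorization: g(x) = (x^7 - x^6 + x^5 - x^4 + x^3 + x - 1).
Factor degrees with multiplicity: 7 = 7.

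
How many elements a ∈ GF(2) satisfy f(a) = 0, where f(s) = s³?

Evaluate at each of the 2 elements of GF(2):
f(0) = 0 → root; f(1) = 1.
Roots: {0}.

1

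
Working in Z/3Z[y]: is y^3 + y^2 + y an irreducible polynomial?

No

Write P(y) = y^3 + y^2 + y.
Check for roots in Z/3Z: P(0) = 0 → root; P(1) = 0 → root; P(2) = 2.
P(0) = 0, so (y) divides P(y); P is reducible.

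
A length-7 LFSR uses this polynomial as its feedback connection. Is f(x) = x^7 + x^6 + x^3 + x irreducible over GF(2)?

Check for roots in GF(2): f(0) = 0 → root; f(1) = 0 → root.
f(0) = 0, so (x) divides f(x); f is reducible.

No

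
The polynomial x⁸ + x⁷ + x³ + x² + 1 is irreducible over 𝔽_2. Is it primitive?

Yes

Write f(x) = x⁸ + x⁷ + x³ + x² + 1.
|GF(2^8)^×| = 2^8 − 1 = 255. Prime factorization: 255 = 3·5·17.
f is primitive ⇔ x has order 255 in GF(2)[x]/(f), i.e. x^(255/q) ≠ 1 for each prime q | 255.
x^(85) mod f = x⁶ + x³ + x² + x.
x^(51) mod f = x⁵ + x⁴ + x² + 1.
x^(15) mod f = x⁷ + x⁶ + x⁴ + x³.
None equal 1, so x has full order 255; f is primitive.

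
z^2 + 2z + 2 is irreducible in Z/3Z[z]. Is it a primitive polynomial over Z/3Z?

Yes

Write f(z) = z^2 + 2z + 2.
|GF(3^2)^×| = 3^2 − 1 = 8. Prime factorization: 8 = 2^3.
f is primitive ⇔ z has order 8 in GF(3)[z]/(f), i.e. z^(8/q) ≠ 1 for each prime q | 8.
z^(4) mod f = 2.
None equal 1, so z has full order 8; f is primitive.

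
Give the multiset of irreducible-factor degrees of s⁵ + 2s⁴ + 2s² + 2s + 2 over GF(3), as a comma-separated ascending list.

1, 1, 3

Write h(s) = s⁵ + 2s⁴ + 2s² + 2s + 2.
Roots in GF(3): h(0) = 2; h(1) = 0 → root; h(2) = 0 → root.
Linear factors from roots: (s + 2), (s + 1).
Complete factorization: h(s) = (s + 1)·(s + 2)·(s³ + 2s² + s + 1).
Factor degrees with multiplicity: 1 + 1 + 3 = 5.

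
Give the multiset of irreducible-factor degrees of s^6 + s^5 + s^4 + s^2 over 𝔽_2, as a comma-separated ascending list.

1, 1, 1, 3

Write f(s) = s^6 + s^5 + s^4 + s^2.
Roots in 𝔽_2: f(0) = 0 → root; f(1) = 0 → root.
Linear factors from roots: (s), (s + 1).
Complete factorization: f(s) = (s + 1)·(s)^2·(s^3 + s + 1).
Factor degrees with multiplicity: 1 + 1 + 1 + 3 = 6.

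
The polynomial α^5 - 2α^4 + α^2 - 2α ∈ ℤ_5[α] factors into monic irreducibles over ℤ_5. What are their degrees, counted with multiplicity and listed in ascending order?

Write g(α) = α^5 - 2α^4 + α^2 - 2α.
Roots in ℤ_5: g(0) = 0 → root; g(1) = 3; g(2) = 0 → root; g(3) = 4; g(4) = 0 → root.
Linear factors from roots: (α), (α - 2), (α + 1).
Complete factorization: g(α) = (α)·(α + 1)·(α - 2)·(α^2 - α + 1).
Factor degrees with multiplicity: 1 + 1 + 1 + 2 = 5.

1, 1, 1, 2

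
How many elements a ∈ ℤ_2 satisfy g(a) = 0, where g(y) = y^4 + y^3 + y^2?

Evaluate at each of the 2 elements of ℤ_2:
g(0) = 0 → root; g(1) = 1.
Roots: {0}.

1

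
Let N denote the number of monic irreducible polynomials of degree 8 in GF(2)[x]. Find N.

Gauss's count: N_{2}(8) = (1/8) Σ_{d|8} μ(8/d)·2^d.
Divisors of 8: 1, 2, 4, 8; μ(8/d) for each: 0, 0, -1, 1.
Σ = − 2^4 + 2^8 = 240.
N = 240/8 = 30.

30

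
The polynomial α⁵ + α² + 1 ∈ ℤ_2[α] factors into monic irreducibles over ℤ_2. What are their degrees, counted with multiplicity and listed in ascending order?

5

Write g(α) = α⁵ + α² + 1.
Roots in ℤ_2: g(0) = 1; g(1) = 1.
Complete factorization: g(α) = (α⁵ + α² + 1).
Factor degrees with multiplicity: 5 = 5.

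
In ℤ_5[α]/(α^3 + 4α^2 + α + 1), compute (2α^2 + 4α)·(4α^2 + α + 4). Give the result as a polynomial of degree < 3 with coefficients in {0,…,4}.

Multiply in ℤ_5[α]: (2α^2 + 4α)·(4α^2 + α + 4) = 3α^4 + 3α^3 + 2α^2 + α.
Reduce using α^3 ≡ α^2 + 4α + 4 (mod α^3 + 4α^2 + α + 1).
Reduced: 2α + 4.

2α + 4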